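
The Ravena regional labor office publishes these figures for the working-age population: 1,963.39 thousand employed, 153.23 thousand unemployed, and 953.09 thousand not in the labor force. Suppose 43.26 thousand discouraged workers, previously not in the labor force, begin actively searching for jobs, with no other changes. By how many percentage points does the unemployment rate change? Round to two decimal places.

The unemployment rate changes by +1.86 percentage points.

Initially, labor force = 1,963.39 + 153.23 = 2,116.62 thousand, so u = 153.23/2,116.62 = 7.24%.
After the change, unemployed and labor force both rise by 43.26 → E = 1,963.39, U = 196.49, labor force = 2,159.88 thousand.
New unemployment rate = 196.49 / 2,159.88 = 9.10%.
Change = 9.10% − 7.24% = +1.86 percentage points.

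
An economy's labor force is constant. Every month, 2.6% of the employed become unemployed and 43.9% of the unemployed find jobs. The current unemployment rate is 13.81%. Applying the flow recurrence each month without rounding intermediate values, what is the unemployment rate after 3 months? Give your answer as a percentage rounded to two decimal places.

With a fixed labor force, u_{t+1} = u_t + s·(1−u_t) − f·u_t = u_t·(1−s−f) + s.
Here 1−s−f = 0.535 and s = 0.026.
u_1 = 0.138100 × 0.535 + 0.026 = 0.099884.
u_2 = 0.099884 × 0.535 + 0.026 = 0.079438.
u_3 = 0.079438 × 0.535 + 0.026 = 0.068499.

Unemployment rate after three months ≈ 6.85%.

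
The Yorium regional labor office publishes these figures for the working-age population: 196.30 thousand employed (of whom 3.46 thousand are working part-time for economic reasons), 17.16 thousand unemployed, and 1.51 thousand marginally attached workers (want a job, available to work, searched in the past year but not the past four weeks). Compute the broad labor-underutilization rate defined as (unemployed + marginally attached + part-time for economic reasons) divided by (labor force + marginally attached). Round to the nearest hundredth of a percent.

Broad underutilization rate ≈ 10.29%.

Labor force = 196.30 + 17.16 = 213.46 thousand.
Numerator = 17.16 + 1.51 + 3.46 = 22.13 thousand.
Denominator = 213.46 + 1.51 = 214.97 thousand.
Broad rate = 22.13 / 214.97 = 10.29%.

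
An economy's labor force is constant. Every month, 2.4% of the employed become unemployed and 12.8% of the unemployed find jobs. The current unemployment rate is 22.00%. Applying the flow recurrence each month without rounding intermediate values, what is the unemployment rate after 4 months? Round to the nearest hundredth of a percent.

With a fixed labor force, u_{t+1} = u_t + s·(1−u_t) − f·u_t = u_t·(1−s−f) + s.
Here 1−s−f = 0.848 and s = 0.024.
u_1 = 0.220000 × 0.848 + 0.024 = 0.210560.
u_2 = 0.210560 × 0.848 + 0.024 = 0.202555.
u_3 = 0.202555 × 0.848 + 0.024 = 0.195767.
u_4 = 0.195767 × 0.848 + 0.024 = 0.190010.

Unemployment rate after four months ≈ 19.00%.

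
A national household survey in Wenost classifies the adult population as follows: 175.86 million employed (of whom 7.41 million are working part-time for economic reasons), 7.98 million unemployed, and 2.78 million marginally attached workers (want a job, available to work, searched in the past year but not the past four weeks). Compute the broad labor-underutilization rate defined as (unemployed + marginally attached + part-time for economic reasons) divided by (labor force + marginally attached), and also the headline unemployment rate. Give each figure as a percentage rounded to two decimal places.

Labor force = 175.86 + 7.98 = 183.84 million.
Numerator = 7.98 + 2.78 + 7.41 = 18.17 million.
Denominator = 183.84 + 2.78 = 186.62 million.
Broad rate = 18.17 / 186.62 = 9.74%.
Headline unemployment rate = 7.98 / 183.84 = 4.34%.

Broad underutilization rate ≈ 9.74%; headline unemployment rate ≈ 4.34%.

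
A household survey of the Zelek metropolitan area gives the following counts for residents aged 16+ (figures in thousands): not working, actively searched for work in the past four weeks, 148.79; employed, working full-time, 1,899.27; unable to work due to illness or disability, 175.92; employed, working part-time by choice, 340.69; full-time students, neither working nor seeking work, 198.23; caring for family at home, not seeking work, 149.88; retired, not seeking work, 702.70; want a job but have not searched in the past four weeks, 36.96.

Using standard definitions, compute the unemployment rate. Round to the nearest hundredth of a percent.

Employed = 1,899.27 + 340.69 = 2,239.96 thousand.
Unemployed = 148.79 thousand.
Labor force = 2,239.96 + 148.79 = 2,388.75 thousand.
Unemployment rate = 148.79 / 2,388.75 = 6.23%.

Unemployment rate ≈ 6.23%.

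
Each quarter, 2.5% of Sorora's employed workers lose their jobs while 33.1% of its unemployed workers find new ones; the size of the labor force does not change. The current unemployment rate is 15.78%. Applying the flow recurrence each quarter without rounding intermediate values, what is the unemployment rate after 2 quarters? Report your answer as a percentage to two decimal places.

Unemployment rate after two quarters ≈ 10.65%.

With a fixed labor force, u_{t+1} = u_t + s·(1−u_t) − f·u_t = u_t·(1−s−f) + s.
Here 1−s−f = 0.644 and s = 0.025.
u_1 = 0.157800 × 0.644 + 0.025 = 0.126623.
u_2 = 0.126623 × 0.644 + 0.025 = 0.106545.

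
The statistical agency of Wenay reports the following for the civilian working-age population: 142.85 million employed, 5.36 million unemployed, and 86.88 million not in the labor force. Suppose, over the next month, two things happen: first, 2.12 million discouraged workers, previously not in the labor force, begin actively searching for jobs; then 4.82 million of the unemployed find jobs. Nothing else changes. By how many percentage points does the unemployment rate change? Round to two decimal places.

Initially, labor force = 142.85 + 5.36 = 148.21 million, so u = 5.36/148.21 = 3.62%.
After the first change, unemployed and labor force both rise by 2.12 → E = 142.85, U = 7.48, labor force = 150.33 million.
After the second change, unemployed falls and employed rises by 4.82; labor force unchanged → E = 147.67, U = 2.66, labor force = 150.33 million.
New unemployment rate = 2.66 / 150.33 = 1.77%.
Change = 1.77% − 3.62% = −1.85 percentage points.

The unemployment rate changes by −1.85 percentage points.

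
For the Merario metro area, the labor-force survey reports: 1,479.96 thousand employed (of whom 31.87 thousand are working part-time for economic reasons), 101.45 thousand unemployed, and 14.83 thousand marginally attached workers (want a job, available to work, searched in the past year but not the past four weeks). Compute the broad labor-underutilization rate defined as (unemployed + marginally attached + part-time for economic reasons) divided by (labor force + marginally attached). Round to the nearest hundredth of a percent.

Labor force = 1,479.96 + 101.45 = 1,581.41 thousand.
Numerator = 101.45 + 14.83 + 31.87 = 148.15 thousand.
Denominator = 1,581.41 + 14.83 = 1,596.24 thousand.
Broad rate = 148.15 / 1,596.24 = 9.28%.

Broad underutilization rate ≈ 9.28%.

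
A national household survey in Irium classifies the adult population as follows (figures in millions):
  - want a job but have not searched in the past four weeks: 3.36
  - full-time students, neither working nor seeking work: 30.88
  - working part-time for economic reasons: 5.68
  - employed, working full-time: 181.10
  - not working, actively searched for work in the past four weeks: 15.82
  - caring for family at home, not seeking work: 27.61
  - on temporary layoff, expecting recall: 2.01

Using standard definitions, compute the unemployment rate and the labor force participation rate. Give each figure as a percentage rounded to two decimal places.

Unemployment rate ≈ 8.71%; labor force participation rate ≈ 76.79%.

Employed = 5.68 + 181.10 = 186.78 million (anyone who worked, including part-time for economic reasons, counts as employed).
Unemployed = 15.82 + 2.01 = 17.83 million (jobless and actively searching, or on temporary layoff).
Labor force = 186.78 + 17.83 = 204.61 million.
Not in labor force = 3.36 + 30.88 + 27.61 = 61.85 million (those not working and not actively searching are outside the labor force — including those who want a job but have given up searching).
Civilian working-age population = 204.61 + 61.85 = 266.46 million.
Unemployment rate = 17.83 / 204.61 = 8.71%.
Labor force participation rate = 204.61 / 266.46 = 76.79%.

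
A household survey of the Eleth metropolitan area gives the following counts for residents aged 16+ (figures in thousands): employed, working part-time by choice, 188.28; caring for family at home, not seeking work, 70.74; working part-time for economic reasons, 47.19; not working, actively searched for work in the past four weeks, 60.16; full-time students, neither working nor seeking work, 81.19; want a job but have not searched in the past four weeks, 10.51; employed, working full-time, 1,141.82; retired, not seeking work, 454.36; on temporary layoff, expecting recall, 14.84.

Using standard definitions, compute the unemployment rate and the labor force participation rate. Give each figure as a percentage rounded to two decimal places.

Unemployment rate ≈ 5.16%; labor force participation rate ≈ 70.19%.

Employed = 188.28 + 47.19 + 1,141.82 = 1,377.29 thousand (anyone who worked, including part-time for economic reasons, counts as employed).
Unemployed = 60.16 + 14.84 = 75.00 thousand (jobless and actively searching, or on temporary layoff).
Labor force = 1,377.29 + 75.00 = 1,452.29 thousand.
Not in labor force = 70.74 + 81.19 + 10.51 + 454.36 = 616.80 thousand (those not working and not actively searching are outside the labor force — including those who want a job but have given up searching).
Civilian working-age population = 1,452.29 + 616.80 = 2,069.09 thousand.
Unemployment rate = 75.00 / 1,452.29 = 5.16%.
Labor force participation rate = 1,452.29 / 2,069.09 = 70.19%.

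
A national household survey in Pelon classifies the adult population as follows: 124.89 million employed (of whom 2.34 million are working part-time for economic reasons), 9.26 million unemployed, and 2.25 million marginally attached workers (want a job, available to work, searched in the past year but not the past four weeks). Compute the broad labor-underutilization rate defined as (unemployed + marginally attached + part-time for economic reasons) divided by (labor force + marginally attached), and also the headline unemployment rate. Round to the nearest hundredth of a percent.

Broad underutilization rate ≈ 10.15%; headline unemployment rate ≈ 6.90%.

Labor force = 124.89 + 9.26 = 134.15 million.
Numerator = 9.26 + 2.25 + 2.34 = 13.85 million.
Denominator = 134.15 + 2.25 = 136.40 million.
Broad rate = 13.85 / 136.40 = 10.15%.
Headline unemployment rate = 9.26 / 134.15 = 6.90%.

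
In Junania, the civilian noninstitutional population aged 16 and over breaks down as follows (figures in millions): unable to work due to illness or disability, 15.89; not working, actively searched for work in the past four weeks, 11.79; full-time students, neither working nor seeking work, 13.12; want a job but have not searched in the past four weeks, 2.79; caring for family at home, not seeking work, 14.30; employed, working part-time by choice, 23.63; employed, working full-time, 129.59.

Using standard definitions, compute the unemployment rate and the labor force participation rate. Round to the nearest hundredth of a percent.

Unemployment rate ≈ 7.15%; labor force participation rate ≈ 78.16%.

Employed = 23.63 + 129.59 = 153.22 million.
Unemployed = 11.79 million.
Labor force = 153.22 + 11.79 = 165.01 million.
Not in labor force = 15.89 + 13.12 + 2.79 + 14.30 = 46.10 million (those not working and not actively searching are outside the labor force — including those who want a job but have given up searching).
Civilian working-age population = 165.01 + 46.10 = 211.11 million.
Unemployment rate = 11.79 / 165.01 = 7.15%.
Labor force participation rate = 165.01 / 211.11 = 78.16%.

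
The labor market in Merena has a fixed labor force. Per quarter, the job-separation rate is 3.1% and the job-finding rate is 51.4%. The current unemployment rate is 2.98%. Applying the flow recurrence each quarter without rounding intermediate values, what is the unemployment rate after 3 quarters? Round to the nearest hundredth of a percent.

With a fixed labor force, u_{t+1} = u_t + s·(1−u_t) − f·u_t = u_t·(1−s−f) + s.
Here 1−s−f = 0.455 and s = 0.031.
u_1 = 0.029800 × 0.455 + 0.031 = 0.044559.
u_2 = 0.044559 × 0.455 + 0.031 = 0.051274.
u_3 = 0.051274 × 0.455 + 0.031 = 0.054330.

Unemployment rate after three quarters ≈ 5.43%.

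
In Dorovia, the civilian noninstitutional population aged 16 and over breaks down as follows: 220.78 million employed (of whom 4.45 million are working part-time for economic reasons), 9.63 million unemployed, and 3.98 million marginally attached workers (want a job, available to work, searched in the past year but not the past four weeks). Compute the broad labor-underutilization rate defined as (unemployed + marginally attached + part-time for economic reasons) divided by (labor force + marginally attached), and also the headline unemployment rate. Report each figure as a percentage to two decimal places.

Labor force = 220.78 + 9.63 = 230.41 million.
Numerator = 9.63 + 3.98 + 4.45 = 18.06 million.
Denominator = 230.41 + 3.98 = 234.39 million.
Broad rate = 18.06 / 234.39 = 7.71%.
Headline unemployment rate = 9.63 / 230.41 = 4.18%.

Broad underutilization rate ≈ 7.71%; headline unemployment rate ≈ 4.18%.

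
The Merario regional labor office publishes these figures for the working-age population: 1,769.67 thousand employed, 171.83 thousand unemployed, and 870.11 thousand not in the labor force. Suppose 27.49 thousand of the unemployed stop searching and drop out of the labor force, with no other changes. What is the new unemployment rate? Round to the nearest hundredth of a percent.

New unemployment rate ≈ 7.54%.

Initially, labor force = 1,769.67 + 171.83 = 1,941.50 thousand, so u = 171.83/1,941.50 = 8.85%.
After the change, unemployed and labor force both fall by 27.49 → E = 1,769.67, U = 144.34, labor force = 1,914.01 thousand.
New unemployment rate = 144.34 / 1,914.01 = 7.54%.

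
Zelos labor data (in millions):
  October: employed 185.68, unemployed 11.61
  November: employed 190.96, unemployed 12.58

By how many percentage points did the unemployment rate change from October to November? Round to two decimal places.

The unemployment rate changed by +0.30 percentage points.

October: labor force = 185.68 + 11.61 = 197.29; u = 11.61/197.29 = 5.88%.
November: labor force = 190.96 + 12.58 = 203.54; u = 12.58/203.54 = 6.18%.
Change = 6.18% − 5.88% = +0.30 pp.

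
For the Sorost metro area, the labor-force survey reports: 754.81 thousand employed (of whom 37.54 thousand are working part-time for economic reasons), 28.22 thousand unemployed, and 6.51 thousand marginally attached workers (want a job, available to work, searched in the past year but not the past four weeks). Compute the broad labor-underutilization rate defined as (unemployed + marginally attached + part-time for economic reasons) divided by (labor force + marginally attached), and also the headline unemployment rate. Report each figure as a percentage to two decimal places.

Broad underutilization rate ≈ 9.15%; headline unemployment rate ≈ 3.60%.

Labor force = 754.81 + 28.22 = 783.03 thousand.
Numerator = 28.22 + 6.51 + 37.54 = 72.27 thousand.
Denominator = 783.03 + 6.51 = 789.54 thousand.
Broad rate = 72.27 / 789.54 = 9.15%.
Headline unemployment rate = 28.22 / 783.03 = 3.60%.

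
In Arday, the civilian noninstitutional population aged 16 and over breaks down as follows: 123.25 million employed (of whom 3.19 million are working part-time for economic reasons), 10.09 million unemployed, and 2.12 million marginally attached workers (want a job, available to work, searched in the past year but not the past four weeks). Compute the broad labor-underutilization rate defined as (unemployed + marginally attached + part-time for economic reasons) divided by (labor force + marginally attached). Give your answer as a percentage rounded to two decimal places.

Broad underutilization rate ≈ 11.37%.

Labor force = 123.25 + 10.09 = 133.34 million.
Numerator = 10.09 + 2.12 + 3.19 = 15.40 million.
Denominator = 133.34 + 2.12 = 135.46 million.
Broad rate = 15.40 / 135.46 = 11.37%.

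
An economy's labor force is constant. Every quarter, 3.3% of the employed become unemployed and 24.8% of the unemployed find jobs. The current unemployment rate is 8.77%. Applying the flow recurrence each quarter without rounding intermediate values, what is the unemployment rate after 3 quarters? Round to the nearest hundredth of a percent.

Unemployment rate after three quarters ≈ 10.64%.

With a fixed labor force, u_{t+1} = u_t + s·(1−u_t) − f·u_t = u_t·(1−s−f) + s.
Here 1−s−f = 0.719 and s = 0.033.
u_1 = 0.087700 × 0.719 + 0.033 = 0.096056.
u_2 = 0.096056 × 0.719 + 0.033 = 0.102064.
u_3 = 0.102064 × 0.719 + 0.033 = 0.106384.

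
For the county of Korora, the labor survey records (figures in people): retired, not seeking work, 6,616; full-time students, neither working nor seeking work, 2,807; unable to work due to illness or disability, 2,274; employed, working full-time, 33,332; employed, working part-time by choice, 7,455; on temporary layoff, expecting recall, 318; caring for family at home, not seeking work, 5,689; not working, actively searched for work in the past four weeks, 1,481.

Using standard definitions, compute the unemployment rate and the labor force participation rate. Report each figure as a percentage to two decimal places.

Unemployment rate ≈ 4.22%; labor force participation rate ≈ 71.01%.

Employed = 33,332 + 7,455 = 40,787.
Unemployed = 318 + 1,481 = 1,799 (jobless and actively searching, or on temporary layoff).
Labor force = 40,787 + 1,799 = 42,586.
Not in labor force = 6,616 + 2,807 + 2,274 + 5,689 = 17,386 (those not working and not actively searching are outside the labor force).
Civilian working-age population = 42,586 + 17,386 = 59,972.
Unemployment rate = 1,799 / 42,586 = 4.22%.
Labor force participation rate = 42,586 / 59,972 = 71.01%.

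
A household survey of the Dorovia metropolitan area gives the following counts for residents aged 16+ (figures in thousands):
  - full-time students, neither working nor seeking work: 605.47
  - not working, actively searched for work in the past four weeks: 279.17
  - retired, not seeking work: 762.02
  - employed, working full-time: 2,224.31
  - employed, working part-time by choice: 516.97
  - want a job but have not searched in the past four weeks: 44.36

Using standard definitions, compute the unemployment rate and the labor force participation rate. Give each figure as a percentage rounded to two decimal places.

Unemployment rate ≈ 9.24%; labor force participation rate ≈ 68.15%.

Employed = 2,224.31 + 516.97 = 2,741.28 thousand.
Unemployed = 279.17 thousand.
Labor force = 2,741.28 + 279.17 = 3,020.45 thousand.
Not in labor force = 605.47 + 762.02 + 44.36 = 1,411.85 thousand (those not working and not actively searching are outside the labor force — including those who want a job but have given up searching).
Civilian working-age population = 3,020.45 + 1,411.85 = 4,432.30 thousand.
Unemployment rate = 279.17 / 3,020.45 = 9.24%.
Labor force participation rate = 3,020.45 / 4,432.30 = 68.15%.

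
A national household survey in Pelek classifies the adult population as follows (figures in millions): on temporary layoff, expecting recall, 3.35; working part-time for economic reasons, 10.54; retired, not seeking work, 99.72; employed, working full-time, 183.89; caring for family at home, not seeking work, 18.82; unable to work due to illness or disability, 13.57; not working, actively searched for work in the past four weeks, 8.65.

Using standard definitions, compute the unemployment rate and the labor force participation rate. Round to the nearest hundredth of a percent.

Employed = 10.54 + 183.89 = 194.43 million (anyone who worked, including part-time for economic reasons, counts as employed).
Unemployed = 3.35 + 8.65 = 12.00 million (jobless and actively searching, or on temporary layoff).
Labor force = 194.43 + 12.00 = 206.43 million.
Not in labor force = 99.72 + 18.82 + 13.57 = 132.11 million (those not working and not actively searching are outside the labor force).
Civilian working-age population = 206.43 + 132.11 = 338.54 million.
Unemployment rate = 12.00 / 206.43 = 5.81%.
Labor force participation rate = 206.43 / 338.54 = 60.98%.

Unemployment rate ≈ 5.81%; labor force participation rate ≈ 60.98%.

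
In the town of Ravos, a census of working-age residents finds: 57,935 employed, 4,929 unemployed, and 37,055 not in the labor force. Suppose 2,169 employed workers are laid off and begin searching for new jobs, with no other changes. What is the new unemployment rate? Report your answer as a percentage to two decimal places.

New unemployment rate ≈ 11.29%.

Initially, labor force = 57,935 + 4,929 = 62,864, so u = 4,929/62,864 = 7.84%.
After the change, employed falls and unemployed rises by 2,169; labor force unchanged → E = 55,766, U = 7,098, labor force = 62,864.
New unemployment rate = 7,098 / 62,864 = 11.29%.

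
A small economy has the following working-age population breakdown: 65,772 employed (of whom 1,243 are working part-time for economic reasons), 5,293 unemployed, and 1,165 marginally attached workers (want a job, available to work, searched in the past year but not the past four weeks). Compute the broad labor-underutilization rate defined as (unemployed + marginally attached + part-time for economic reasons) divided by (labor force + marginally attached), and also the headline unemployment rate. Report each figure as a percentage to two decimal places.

Broad underutilization rate ≈ 10.66%; headline unemployment rate ≈ 7.45%.

Labor force = 65,772 + 5,293 = 71,065.
Numerator = 5,293 + 1,165 + 1,243 = 7,701.
Denominator = 71,065 + 1,165 = 72,230.
Broad rate = 7,701 / 72,230 = 10.66%.
Headline unemployment rate = 5,293 / 71,065 = 7.45%.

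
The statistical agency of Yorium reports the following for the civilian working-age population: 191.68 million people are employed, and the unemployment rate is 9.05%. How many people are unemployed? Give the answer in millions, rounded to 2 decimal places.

Let U be the number unemployed. The labor force is E + U, and U/(E+U) = 0.0905.
So U = 0.0905 × 191.68 / (1 − 0.0905) = 17.3470 / 0.9095 ≈ 19.07 million.

About 19.07 million are unemployed.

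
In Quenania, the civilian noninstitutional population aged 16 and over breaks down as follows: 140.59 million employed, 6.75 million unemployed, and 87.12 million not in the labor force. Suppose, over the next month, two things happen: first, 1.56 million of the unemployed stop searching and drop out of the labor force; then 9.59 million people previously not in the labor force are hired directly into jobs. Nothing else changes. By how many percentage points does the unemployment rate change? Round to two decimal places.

Initially, labor force = 140.59 + 6.75 = 147.34 million, so u = 6.75/147.34 = 4.58%.
After the first change, unemployed and labor force both fall by 1.56 → E = 140.59, U = 5.19, labor force = 145.78 million.
After the second change, employed and labor force both rise by 9.59; unemployed unchanged → E = 150.18, U = 5.19, labor force = 155.37 million.
New unemployment rate = 5.19 / 155.37 = 3.34%.
Change = 3.34% − 4.58% = −1.24 percentage points.

The unemployment rate changes by −1.24 percentage points.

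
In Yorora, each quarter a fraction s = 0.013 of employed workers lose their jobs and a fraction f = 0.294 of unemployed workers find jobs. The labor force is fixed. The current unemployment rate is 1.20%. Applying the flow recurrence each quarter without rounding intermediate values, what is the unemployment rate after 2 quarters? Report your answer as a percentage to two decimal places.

Unemployment rate after two quarters ≈ 2.78%.

With a fixed labor force, u_{t+1} = u_t + s·(1−u_t) − f·u_t = u_t·(1−s−f) + s.
Here 1−s−f = 0.693 and s = 0.013.
u_1 = 0.012000 × 0.693 + 0.013 = 0.021316.
u_2 = 0.021316 × 0.693 + 0.013 = 0.027772.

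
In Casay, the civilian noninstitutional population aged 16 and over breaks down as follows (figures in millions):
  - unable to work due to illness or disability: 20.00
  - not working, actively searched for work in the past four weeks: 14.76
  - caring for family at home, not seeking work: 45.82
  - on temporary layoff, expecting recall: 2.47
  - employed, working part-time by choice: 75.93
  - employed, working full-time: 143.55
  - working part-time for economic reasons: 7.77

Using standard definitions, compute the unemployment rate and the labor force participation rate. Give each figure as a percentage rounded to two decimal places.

Unemployment rate ≈ 7.05%; labor force participation rate ≈ 78.79%.

Employed = 75.93 + 143.55 + 7.77 = 227.25 million (anyone who worked, including part-time for economic reasons, counts as employed).
Unemployed = 14.76 + 2.47 = 17.23 million (jobless and actively searching, or on temporary layoff).
Labor force = 227.25 + 17.23 = 244.48 million.
Not in labor force = 20.00 + 45.82 = 65.82 million (those not working and not actively searching are outside the labor force).
Civilian working-age population = 244.48 + 65.82 = 310.30 million.
Unemployment rate = 17.23 / 244.48 = 7.05%.
Labor force participation rate = 244.48 / 310.30 = 78.79%.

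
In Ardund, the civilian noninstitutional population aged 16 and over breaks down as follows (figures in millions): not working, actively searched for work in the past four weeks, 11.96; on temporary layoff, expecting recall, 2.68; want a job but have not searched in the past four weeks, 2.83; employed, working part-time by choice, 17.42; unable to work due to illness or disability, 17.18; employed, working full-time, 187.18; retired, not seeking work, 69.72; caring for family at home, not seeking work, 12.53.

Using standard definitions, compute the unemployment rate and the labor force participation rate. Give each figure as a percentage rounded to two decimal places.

Unemployment rate ≈ 6.68%; labor force participation rate ≈ 68.19%.

Employed = 17.42 + 187.18 = 204.60 million.
Unemployed = 11.96 + 2.68 = 14.64 million (jobless and actively searching, or on temporary layoff).
Labor force = 204.60 + 14.64 = 219.24 million.
Not in labor force = 2.83 + 17.18 + 69.72 + 12.53 = 102.26 million (those not working and not actively searching are outside the labor force — including those who want a job but have given up searching).
Civilian working-age population = 219.24 + 102.26 = 321.50 million.
Unemployment rate = 14.64 / 219.24 = 6.68%.
Labor force participation rate = 219.24 / 321.50 = 68.19%.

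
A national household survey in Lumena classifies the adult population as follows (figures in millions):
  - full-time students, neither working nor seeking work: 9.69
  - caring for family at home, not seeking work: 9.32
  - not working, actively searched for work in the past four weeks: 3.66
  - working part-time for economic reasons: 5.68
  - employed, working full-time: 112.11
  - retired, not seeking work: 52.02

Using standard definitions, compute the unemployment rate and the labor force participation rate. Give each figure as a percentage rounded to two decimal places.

Employed = 5.68 + 112.11 = 117.79 million (anyone who worked, including part-time for economic reasons, counts as employed).
Unemployed = 3.66 million.
Labor force = 117.79 + 3.66 = 121.45 million.
Not in labor force = 9.69 + 9.32 + 52.02 = 71.03 million (those not working and not actively searching are outside the labor force).
Civilian working-age population = 121.45 + 71.03 = 192.48 million.
Unemployment rate = 3.66 / 121.45 = 3.01%.
Labor force participation rate = 121.45 / 192.48 = 63.10%.

Unemployment rate ≈ 3.01%; labor force participation rate ≈ 63.10%.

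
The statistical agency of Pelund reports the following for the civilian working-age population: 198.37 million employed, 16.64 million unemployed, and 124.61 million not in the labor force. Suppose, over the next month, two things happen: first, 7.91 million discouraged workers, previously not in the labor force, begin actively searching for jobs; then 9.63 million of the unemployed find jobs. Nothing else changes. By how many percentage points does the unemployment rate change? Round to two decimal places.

Initially, labor force = 198.37 + 16.64 = 215.01 million, so u = 16.64/215.01 = 7.74%.
After the first change, unemployed and labor force both rise by 7.91 → E = 198.37, U = 24.55, labor force = 222.92 million.
After the second change, unemployed falls and employed rises by 9.63; labor force unchanged → E = 208.00, U = 14.92, labor force = 222.92 million.
New unemployment rate = 14.92 / 222.92 = 6.69%.
Change = 6.69% − 7.74% = −1.05 percentage points.

The unemployment rate changes by −1.05 percentage points.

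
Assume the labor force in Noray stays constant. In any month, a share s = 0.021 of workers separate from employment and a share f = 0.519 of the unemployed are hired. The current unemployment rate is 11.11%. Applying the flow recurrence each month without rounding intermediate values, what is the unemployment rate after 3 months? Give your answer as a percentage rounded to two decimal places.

With a fixed labor force, u_{t+1} = u_t + s·(1−u_t) − f·u_t = u_t·(1−s−f) + s.
Here 1−s−f = 0.460 and s = 0.021.
u_1 = 0.111100 × 0.460 + 0.021 = 0.072106.
u_2 = 0.072106 × 0.460 + 0.021 = 0.054169.
u_3 = 0.054169 × 0.460 + 0.021 = 0.045918.

Unemployment rate after three months ≈ 4.59%.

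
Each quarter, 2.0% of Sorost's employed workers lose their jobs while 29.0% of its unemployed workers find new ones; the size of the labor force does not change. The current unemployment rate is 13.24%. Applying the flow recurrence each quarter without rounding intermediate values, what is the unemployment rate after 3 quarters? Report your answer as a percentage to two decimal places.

With a fixed labor force, u_{t+1} = u_t + s·(1−u_t) − f·u_t = u_t·(1−s−f) + s.
Here 1−s−f = 0.690 and s = 0.020.
u_1 = 0.132400 × 0.690 + 0.020 = 0.111356.
u_2 = 0.111356 × 0.690 + 0.020 = 0.096836.
u_3 = 0.096836 × 0.690 + 0.020 = 0.086817.

Unemployment rate after three quarters ≈ 8.68%.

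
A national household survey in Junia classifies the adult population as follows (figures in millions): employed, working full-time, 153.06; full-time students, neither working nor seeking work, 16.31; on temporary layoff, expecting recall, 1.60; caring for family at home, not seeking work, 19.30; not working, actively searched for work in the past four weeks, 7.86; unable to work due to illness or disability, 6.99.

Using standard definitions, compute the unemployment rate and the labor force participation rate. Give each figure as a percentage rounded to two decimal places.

Unemployment rate ≈ 5.82%; labor force participation rate ≈ 79.23%.

Employed = 153.06 million.
Unemployed = 1.60 + 7.86 = 9.46 million (jobless and actively searching, or on temporary layoff).
Labor force = 153.06 + 9.46 = 162.52 million.
Not in labor force = 16.31 + 19.30 + 6.99 = 42.60 million (those not working and not actively searching are outside the labor force).
Civilian working-age population = 162.52 + 42.60 = 205.12 million.
Unemployment rate = 9.46 / 162.52 = 5.82%.
Labor force participation rate = 162.52 / 205.12 = 79.23%.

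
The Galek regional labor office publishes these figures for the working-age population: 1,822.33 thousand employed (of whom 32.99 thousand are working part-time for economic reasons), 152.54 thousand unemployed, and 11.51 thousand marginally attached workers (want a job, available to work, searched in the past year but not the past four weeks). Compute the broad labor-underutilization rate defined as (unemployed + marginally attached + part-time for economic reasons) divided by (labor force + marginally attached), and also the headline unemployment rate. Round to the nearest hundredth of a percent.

Broad underutilization rate ≈ 9.92%; headline unemployment rate ≈ 7.72%.

Labor force = 1,822.33 + 152.54 = 1,974.87 thousand.
Numerator = 152.54 + 11.51 + 32.99 = 197.04 thousand.
Denominator = 1,974.87 + 11.51 = 1,986.38 thousand.
Broad rate = 197.04 / 1,986.38 = 9.92%.
Headline unemployment rate = 152.54 / 1,974.87 = 7.72%.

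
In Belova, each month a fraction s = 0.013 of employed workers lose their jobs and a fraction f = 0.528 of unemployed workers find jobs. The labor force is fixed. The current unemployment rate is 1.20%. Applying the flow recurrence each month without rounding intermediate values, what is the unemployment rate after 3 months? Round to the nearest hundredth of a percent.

Unemployment rate after three months ≈ 2.29%.

With a fixed labor force, u_{t+1} = u_t + s·(1−u_t) − f·u_t = u_t·(1−s−f) + s.
Here 1−s−f = 0.459 and s = 0.013.
u_1 = 0.012000 × 0.459 + 0.013 = 0.018508.
u_2 = 0.018508 × 0.459 + 0.013 = 0.021495.
u_3 = 0.021495 × 0.459 + 0.013 = 0.022866.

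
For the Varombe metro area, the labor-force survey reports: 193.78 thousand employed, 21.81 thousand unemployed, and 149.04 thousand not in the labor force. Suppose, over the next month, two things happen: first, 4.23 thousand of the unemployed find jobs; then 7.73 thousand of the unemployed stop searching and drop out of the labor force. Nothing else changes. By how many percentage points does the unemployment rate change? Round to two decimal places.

Initially, labor force = 193.78 + 21.81 = 215.59 thousand, so u = 21.81/215.59 = 10.12%.
After the first change, unemployed falls and employed rises by 4.23; labor force unchanged → E = 198.01, U = 17.58, labor force = 215.59 thousand.
After the second change, unemployed and labor force both fall by 7.73 → E = 198.01, U = 9.85, labor force = 207.86 thousand.
New unemployment rate = 9.85 / 207.86 = 4.74%.
Change = 4.74% − 10.12% = −5.38 percentage points.

The unemployment rate changes by −5.38 percentage points.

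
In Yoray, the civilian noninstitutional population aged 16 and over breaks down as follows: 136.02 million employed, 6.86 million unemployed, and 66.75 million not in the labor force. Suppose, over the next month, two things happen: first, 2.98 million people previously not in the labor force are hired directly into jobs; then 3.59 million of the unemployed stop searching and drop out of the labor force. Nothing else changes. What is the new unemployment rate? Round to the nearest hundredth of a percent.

New unemployment rate ≈ 2.30%.

Initially, labor force = 136.02 + 6.86 = 142.88 million, so u = 6.86/142.88 = 4.80%.
After the first change, employed and labor force both rise by 2.98; unemployed unchanged → E = 139.00, U = 6.86, labor force = 145.86 million.
After the second change, unemployed and labor force both fall by 3.59 → E = 139.00, U = 3.27, labor force = 142.27 million.
New unemployment rate = 3.27 / 142.27 = 2.30%.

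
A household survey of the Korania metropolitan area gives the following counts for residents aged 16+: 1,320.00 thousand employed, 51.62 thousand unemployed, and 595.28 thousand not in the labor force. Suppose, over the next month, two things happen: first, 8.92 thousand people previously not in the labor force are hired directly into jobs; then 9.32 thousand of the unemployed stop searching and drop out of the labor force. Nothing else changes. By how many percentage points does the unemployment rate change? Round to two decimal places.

The unemployment rate changes by −0.68 percentage points.

Initially, labor force = 1,320.00 + 51.62 = 1,371.62 thousand, so u = 51.62/1,371.62 = 3.76%.
After the first change, employed and labor force both rise by 8.92; unemployed unchanged → E = 1,328.92, U = 51.62, labor force = 1,380.54 thousand.
After the second change, unemployed and labor force both fall by 9.32 → E = 1,328.92, U = 42.30, labor force = 1,371.22 thousand.
New unemployment rate = 42.30 / 1,371.22 = 3.08%.
Change = 3.08% − 3.76% = −0.68 percentage points.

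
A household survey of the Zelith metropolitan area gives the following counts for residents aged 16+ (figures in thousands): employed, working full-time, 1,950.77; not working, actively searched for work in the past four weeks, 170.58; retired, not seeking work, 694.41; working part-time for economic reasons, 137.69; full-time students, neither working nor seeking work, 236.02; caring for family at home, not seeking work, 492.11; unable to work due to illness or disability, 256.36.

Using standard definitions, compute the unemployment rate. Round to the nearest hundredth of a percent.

Employed = 1,950.77 + 137.69 = 2,088.46 thousand (anyone who worked, including part-time for economic reasons, counts as employed).
Unemployed = 170.58 thousand.
Labor force = 2,088.46 + 170.58 = 2,259.04 thousand.
Unemployment rate = 170.58 / 2,259.04 = 7.55%.

Unemployment rate ≈ 7.55%.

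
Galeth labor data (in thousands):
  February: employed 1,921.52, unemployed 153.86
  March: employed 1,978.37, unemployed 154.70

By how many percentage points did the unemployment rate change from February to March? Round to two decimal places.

February: labor force = 1,921.52 + 153.86 = 2,075.38; u = 153.86/2,075.38 = 7.41%.
March: labor force = 1,978.37 + 154.70 = 2,133.07; u = 154.70/2,133.07 = 7.25%.
Change = 7.25% − 7.41% = −0.16 pp.

The unemployment rate changed by −0.16 percentage points.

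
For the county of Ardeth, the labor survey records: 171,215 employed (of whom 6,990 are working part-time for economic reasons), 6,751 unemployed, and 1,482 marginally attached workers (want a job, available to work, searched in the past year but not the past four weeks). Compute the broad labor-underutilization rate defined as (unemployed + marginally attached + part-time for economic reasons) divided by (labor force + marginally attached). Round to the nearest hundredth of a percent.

Labor force = 171,215 + 6,751 = 177,966.
Numerator = 6,751 + 1,482 + 6,990 = 15,223.
Denominator = 177,966 + 1,482 = 179,448.
Broad rate = 15,223 / 179,448 = 8.48%.

Broad underutilization rate ≈ 8.48%.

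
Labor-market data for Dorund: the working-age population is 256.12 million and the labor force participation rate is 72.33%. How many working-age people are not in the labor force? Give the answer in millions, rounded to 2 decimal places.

Share not in the labor force = 1 − 0.7233 = 0.2767.
Not in labor force = 0.2767 × 256.12 ≈ 70.87 million.

About 70.87 million are not in the labor force.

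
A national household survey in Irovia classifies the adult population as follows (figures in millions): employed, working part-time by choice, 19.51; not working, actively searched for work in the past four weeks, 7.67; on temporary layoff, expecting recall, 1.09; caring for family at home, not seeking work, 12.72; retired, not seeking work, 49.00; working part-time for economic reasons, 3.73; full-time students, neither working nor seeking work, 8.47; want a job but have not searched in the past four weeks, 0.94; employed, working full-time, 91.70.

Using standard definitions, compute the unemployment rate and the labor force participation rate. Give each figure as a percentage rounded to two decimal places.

Unemployment rate ≈ 7.08%; labor force participation rate ≈ 63.49%.

Employed = 19.51 + 3.73 + 91.70 = 114.94 million (anyone who worked, including part-time for economic reasons, counts as employed).
Unemployed = 7.67 + 1.09 = 8.76 million (jobless and actively searching, or on temporary layoff).
Labor force = 114.94 + 8.76 = 123.70 million.
Not in labor force = 12.72 + 49.00 + 8.47 + 0.94 = 71.13 million (those not working and not actively searching are outside the labor force — including those who want a job but have given up searching).
Civilian working-age population = 123.70 + 71.13 = 194.83 million.
Unemployment rate = 8.76 / 123.70 = 7.08%.
Labor force participation rate = 123.70 / 194.83 = 63.49%.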